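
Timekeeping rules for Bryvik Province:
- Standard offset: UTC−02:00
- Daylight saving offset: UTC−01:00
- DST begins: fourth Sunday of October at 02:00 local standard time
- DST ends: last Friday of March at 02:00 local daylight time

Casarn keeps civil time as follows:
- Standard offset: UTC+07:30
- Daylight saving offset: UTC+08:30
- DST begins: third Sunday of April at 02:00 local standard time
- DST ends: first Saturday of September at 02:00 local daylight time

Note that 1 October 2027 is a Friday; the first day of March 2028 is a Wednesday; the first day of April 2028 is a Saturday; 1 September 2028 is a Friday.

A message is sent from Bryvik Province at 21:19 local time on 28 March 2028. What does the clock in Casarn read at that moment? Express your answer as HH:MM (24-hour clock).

1 October 2027 is a Friday, so the first Sunday is October 3 and the fourth is October 24.
1 March 2028 is a Wednesday, so Fridays fall on 3, 10, 17, 24, 31; the last is March 31.
Daylight saving runs 24 October 2027 – 31 March 2028; 28 March 2028 is inside that window, so Bryvik Province is at UTC−01:00.
21:19 Bryvik Province + 1h = 22:19 UTC.
1 April 2028 is a Saturday, so the first Sunday is April 2 and the third is April 16.
1 September 2028 is a Friday, so the first Saturday is September 2.
At the standard offset (UTC+07:30), 22:19 UTC + 7h30m = 05:49 Casarn standard time (rolling into the next day, 29 March 2028).
The standard-time date in Casarn, 29 March 2028, is outside the daylight-saving period (16 April – 2 September), so Casarn is on standard time, UTC+07:30.
22:19 UTC + 7h30m = 05:49 Casarn (rolling into the next day, 29 March 2028).

05:49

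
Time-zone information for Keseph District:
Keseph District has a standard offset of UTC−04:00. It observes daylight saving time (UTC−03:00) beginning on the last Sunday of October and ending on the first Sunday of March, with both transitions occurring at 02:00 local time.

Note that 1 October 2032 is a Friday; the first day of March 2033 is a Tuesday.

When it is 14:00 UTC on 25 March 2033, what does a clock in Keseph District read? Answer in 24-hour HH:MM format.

10:00

1 October 2032 is a Friday, so Sundays fall on 3, 10, 17, 24, 31; the last is October 31.
1 March 2033 is a Tuesday, so the first Sunday is March 6.
At the standard offset (UTC−04:00), 14:00 UTC − 4h = 10:00 Keseph District standard time.
Daylight saving runs 31 October 2032 – 6 March 2033; the standard-time date in Keseph District, 25 March 2033, is outside that window, so Keseph District is on standard time at UTC−04:00.
14:00 UTC − 4h = 10:00 local.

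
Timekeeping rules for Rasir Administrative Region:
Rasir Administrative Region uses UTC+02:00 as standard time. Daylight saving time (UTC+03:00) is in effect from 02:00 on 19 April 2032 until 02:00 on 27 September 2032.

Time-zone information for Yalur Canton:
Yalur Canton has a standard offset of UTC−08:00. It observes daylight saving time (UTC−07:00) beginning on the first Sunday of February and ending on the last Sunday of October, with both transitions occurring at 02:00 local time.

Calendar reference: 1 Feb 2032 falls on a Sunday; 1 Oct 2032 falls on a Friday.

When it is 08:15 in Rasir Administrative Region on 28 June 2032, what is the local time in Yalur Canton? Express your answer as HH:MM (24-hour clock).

Daylight saving runs 19 April – 27 September; 28 June 2032 is inside that window, so Rasir Administrative Region is at UTC+03:00.
08:15 Rasir Administrative Region − 3h = 05:15 UTC.
1 February 2032 is a Sunday, so the first Sunday is February 1.
1 October 2032 is a Friday, so Sundays fall on 3, 10, 17, 24, 31; the last is October 31.
At the standard offset (UTC−08:00), 05:15 UTC − 8h = 21:15 Yalur Canton standard time (rolling into the previous day, 27 June 2032).
The standard-time date in Yalur Canton, 27 June 2032, lies within the daylight-saving period (1 February – 31 October), so Yalur Canton is on daylight time, UTC−07:00.
05:15 UTC − 7h = 22:15 Yalur Canton (rolling into the previous day, 27 June 2032).

22:15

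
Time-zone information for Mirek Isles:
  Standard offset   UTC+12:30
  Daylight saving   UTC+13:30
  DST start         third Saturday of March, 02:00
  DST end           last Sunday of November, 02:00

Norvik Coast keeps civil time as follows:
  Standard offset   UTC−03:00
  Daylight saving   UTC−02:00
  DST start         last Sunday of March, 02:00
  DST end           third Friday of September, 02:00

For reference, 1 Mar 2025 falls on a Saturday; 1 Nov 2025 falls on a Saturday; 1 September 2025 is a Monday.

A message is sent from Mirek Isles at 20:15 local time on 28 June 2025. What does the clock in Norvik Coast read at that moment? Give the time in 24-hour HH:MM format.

1 March 2025 is a Saturday, so the first Saturday is March 1 and the third is March 15.
1 November 2025 is a Saturday, so Sundays fall on 2, 9, 16, 23, 30; the last is November 30.
Daylight saving runs 15 March – 30 November; 28 June 2025 is inside that window, so Mirek Isles is at UTC+13:30.
20:15 Mirek Isles − 13h30m = 06:45 UTC.
1 March 2025 is a Saturday, so Sundays fall on 2, 9, 16, 23, 30; the last is March 30.
1 September 2025 is a Monday, so the first Friday is September 5 and the third is September 19.
At the standard offset (UTC−03:00), 06:45 UTC − 3h = 03:45 Norvik Coast standard time.
The standard-time date in Norvik Coast, 28 June 2025, falls between 30 March and 19 September, so daylight saving is in effect and Norvik Coast is at UTC−02:00.
06:45 UTC − 2h = 04:45 Norvik Coast.

04:45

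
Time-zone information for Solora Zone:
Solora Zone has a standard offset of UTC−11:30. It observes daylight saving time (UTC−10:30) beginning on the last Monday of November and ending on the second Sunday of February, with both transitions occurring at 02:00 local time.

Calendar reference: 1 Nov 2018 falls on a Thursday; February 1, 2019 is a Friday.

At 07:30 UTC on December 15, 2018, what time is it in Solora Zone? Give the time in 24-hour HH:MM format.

21:00

1 November 2018 is a Thursday, so Mondays fall on 5, 12, 19, 26; the last is November 26.
1 February 2019 is a Friday, so the first Sunday is February 3 and the second is February 10.
At the standard offset (UTC−11:30), 07:30 UTC − 11h30m = 20:00 Solora Zone standard time (rolling into the previous day, 14 December 2018).
Daylight saving runs 26 November 2018 – 10 February 2019; the standard-time date in Solora Zone, December 14, 2018, is inside that window, so Solora Zone is at UTC−10:30.
07:30 UTC − 10h30m = 21:00 local (rolling into the previous day, 14 December 2018).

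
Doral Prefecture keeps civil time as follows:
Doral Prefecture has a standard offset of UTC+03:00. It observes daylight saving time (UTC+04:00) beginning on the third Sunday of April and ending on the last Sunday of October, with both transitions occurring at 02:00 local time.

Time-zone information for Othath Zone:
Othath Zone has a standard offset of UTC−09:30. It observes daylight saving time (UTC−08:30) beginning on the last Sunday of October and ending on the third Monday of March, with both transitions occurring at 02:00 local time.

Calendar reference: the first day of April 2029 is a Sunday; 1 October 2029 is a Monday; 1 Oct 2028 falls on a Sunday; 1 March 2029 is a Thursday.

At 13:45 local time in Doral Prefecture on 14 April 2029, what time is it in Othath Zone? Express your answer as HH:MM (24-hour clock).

1 April 2029 is a Sunday, so the first Sunday is April 1 and the third is April 15.
1 October 2029 is a Monday, so Sundays fall on 7, 14, 21, 28; the last is October 28.
Daylight saving runs 15 April – 28 October; 14 April 2029 is outside that window, so Doral Prefecture is on standard time at UTC+03:00.
13:45 Doral Prefecture − 3h = 10:45 UTC.
1 October 2028 is a Sunday, so Sundays fall on 1, 8, 15, 22, 29; the last is October 29.
1 March 2029 is a Thursday, so the first Monday is March 5 and the third is March 19.
At the standard offset (UTC−09:30), 10:45 UTC − 9h30m = 01:15 Othath Zone standard time.
Daylight saving runs 29 October 2028 – 19 March 2029; the standard-time date in Othath Zone, 14 April 2029, is outside that window, so Othath Zone is on standard time at UTC−09:30.
10:45 UTC − 9h30m = 01:15 Othath Zone.

01:15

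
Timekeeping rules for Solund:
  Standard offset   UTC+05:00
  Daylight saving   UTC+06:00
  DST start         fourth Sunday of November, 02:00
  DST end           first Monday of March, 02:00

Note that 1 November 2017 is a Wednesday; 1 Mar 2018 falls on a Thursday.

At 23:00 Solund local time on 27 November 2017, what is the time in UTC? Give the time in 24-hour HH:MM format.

1 November 2017 is a Wednesday, so the first Sunday is November 5 and the fourth is November 26.
1 March 2018 is a Thursday, so the first Monday is March 5.
27 November 2017 lies within the daylight-saving period (26 November 2017 – 5 March 2018), so Solund is on daylight time, UTC+06:00.
23:00 local − 6h = 17:00 UTC.

17:00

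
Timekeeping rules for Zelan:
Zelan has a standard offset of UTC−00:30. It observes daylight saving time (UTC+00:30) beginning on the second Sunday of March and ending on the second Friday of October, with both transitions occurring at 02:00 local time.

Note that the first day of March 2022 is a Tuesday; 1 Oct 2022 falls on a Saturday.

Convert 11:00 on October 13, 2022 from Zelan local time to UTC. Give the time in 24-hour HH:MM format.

1 March 2022 is a Tuesday, so the first Sunday is March 6 and the second is March 13.
1 October 2022 is a Saturday, so the first Friday is October 7 and the second is October 14.
October 13, 2022 falls between 13 March and 14 October, so daylight saving is in effect and Zelan is at UTC+00:30.
11:00 local − 0h30m = 10:30 UTC.

10:30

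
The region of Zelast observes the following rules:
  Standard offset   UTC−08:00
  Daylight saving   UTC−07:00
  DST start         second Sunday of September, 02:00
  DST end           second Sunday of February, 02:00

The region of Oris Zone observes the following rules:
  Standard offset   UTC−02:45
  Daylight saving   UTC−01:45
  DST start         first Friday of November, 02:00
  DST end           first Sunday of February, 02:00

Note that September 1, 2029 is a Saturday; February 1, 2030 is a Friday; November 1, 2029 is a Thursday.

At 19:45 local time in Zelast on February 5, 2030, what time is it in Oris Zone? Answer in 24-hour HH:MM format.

00:00

1 September 2029 is a Saturday, so the first Sunday is September 2 and the second is September 9.
1 February 2030 is a Friday, so the first Sunday is February 3 and the second is February 10.
February 5, 2030 falls between 9 September 2029 and 10 February 2030, so daylight saving is in effect and Zelast is at UTC−07:00.
19:45 Zelast + 7h = 02:45 UTC (rolling into the next day, 6 February 2030).
1 November 2029 is a Thursday, so the first Friday is November 2.
1 February 2030 is a Friday, so the first Sunday is February 3.
At the standard offset (UTC−02:45), 02:45 UTC − 2h45m = 00:00 Oris Zone standard time.
Daylight saving runs 2 November 2029 – 3 February 2030; the standard-time date in Oris Zone, February 6, 2030, is outside that window, so Oris Zone is on standard time at UTC−02:45.
02:45 UTC − 2h45m = 00:00 Oris Zone.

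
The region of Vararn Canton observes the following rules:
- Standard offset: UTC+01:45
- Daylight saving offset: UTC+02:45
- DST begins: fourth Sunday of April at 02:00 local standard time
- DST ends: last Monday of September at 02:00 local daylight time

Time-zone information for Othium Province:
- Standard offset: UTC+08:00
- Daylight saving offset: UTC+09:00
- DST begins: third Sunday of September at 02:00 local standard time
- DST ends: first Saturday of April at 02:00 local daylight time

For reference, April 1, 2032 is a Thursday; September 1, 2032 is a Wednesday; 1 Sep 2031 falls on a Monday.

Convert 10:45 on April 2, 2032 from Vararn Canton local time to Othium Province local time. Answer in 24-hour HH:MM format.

1 April 2032 is a Thursday, so the first Sunday is April 4 and the fourth is April 25.
1 September 2032 is a Wednesday, so Mondays fall on 6, 13, 20, 27; the last is September 27.
April 2, 2032 does not fall between 25 April and 27 September, so daylight saving is not in effect and Vararn Canton is at UTC+01:45.
10:45 Vararn Canton − 1h45m = 09:00 UTC.
1 September 2031 is a Monday, so the first Sunday is September 7 and the third is September 21.
1 April 2032 is a Thursday, so the first Saturday is April 3.
At the standard offset (UTC+08:00), 09:00 UTC + 8h = 17:00 Othium Province standard time.
Daylight saving runs 21 September 2031 – 3 April 2032; the standard-time date in Othium Province, April 2, 2032, is inside that window, so Othium Province is at UTC+09:00.
09:00 UTC + 9h = 18:00 Othium Province.

18:00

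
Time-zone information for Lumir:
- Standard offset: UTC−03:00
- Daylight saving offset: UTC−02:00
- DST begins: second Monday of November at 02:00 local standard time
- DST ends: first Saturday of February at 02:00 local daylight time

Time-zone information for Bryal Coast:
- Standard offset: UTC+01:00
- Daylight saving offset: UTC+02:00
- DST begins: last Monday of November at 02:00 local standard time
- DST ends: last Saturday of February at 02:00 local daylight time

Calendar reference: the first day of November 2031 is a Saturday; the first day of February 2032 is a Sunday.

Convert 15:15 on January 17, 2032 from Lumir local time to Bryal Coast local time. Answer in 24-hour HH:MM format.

1 November 2031 is a Saturday, so the first Monday is November 3 and the second is November 10.
1 February 2032 is a Sunday, so the first Saturday is February 7.
January 17, 2032 falls between 10 November 2031 and 7 February 2032, so daylight saving is in effect and Lumir is at UTC−02:00.
15:15 Lumir + 2h = 17:15 UTC.
1 November 2031 is a Saturday, so Mondays fall on 3, 10, 17, 24; the last is November 24.
1 February 2032 is a Sunday, so Saturdays fall on 7, 14, 21, 28; the last is February 28.
At the standard offset (UTC+01:00), 17:15 UTC + 1h = 18:15 Bryal Coast standard time.
Daylight saving runs 24 November 2031 – 28 February 2032; the standard-time date in Bryal Coast, January 17, 2032, is inside that window, so Bryal Coast is at UTC+02:00.
17:15 UTC + 2h = 19:15 Bryal Coast.

19:15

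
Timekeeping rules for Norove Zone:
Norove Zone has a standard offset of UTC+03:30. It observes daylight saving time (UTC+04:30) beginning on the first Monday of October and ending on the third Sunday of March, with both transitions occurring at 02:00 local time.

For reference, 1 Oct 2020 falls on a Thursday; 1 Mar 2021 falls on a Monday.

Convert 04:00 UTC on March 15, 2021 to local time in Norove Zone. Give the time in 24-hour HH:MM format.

08:30

1 October 2020 is a Thursday, so the first Monday is October 5.
1 March 2021 is a Monday, so the first Sunday is March 7 and the third is March 21.
At the standard offset (UTC+03:30), 04:00 UTC + 3h30m = 07:30 Norove Zone standard time.
Daylight saving runs 5 October 2020 – 21 March 2021; the standard-time date in Norove Zone, March 15, 2021, is inside that window, so Norove Zone is at UTC+04:30.
04:00 UTC + 4h30m = 08:30 local.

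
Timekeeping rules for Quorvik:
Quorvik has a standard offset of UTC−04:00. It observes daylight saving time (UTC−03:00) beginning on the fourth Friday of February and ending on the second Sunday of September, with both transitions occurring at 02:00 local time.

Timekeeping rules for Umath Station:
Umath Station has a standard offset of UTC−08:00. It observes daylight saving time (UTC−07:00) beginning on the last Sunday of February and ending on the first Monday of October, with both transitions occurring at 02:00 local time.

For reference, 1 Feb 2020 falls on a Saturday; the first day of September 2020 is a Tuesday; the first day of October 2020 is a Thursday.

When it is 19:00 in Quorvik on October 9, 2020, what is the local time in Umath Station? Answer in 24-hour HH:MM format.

15:00

1 February 2020 is a Saturday, so the first Friday is February 7 and the fourth is February 28.
1 September 2020 is a Tuesday, so the first Sunday is September 6 and the second is September 13.
Daylight saving runs 28 February – 13 September; October 9, 2020 is outside that window, so Quorvik is on standard time at UTC−04:00.
19:00 Quorvik + 4h = 23:00 UTC.
1 February 2020 is a Saturday, so Sundays fall on 2, 9, 16, 23; the last is February 23.
1 October 2020 is a Thursday, so the first Monday is October 5.
At the standard offset (UTC−08:00), 23:00 UTC − 8h = 15:00 Umath Station standard time.
The standard-time date in Umath Station, October 9, 2020, does not fall between 23 February and 5 October, so daylight saving is not in effect and Umath Station is at UTC−08:00.
23:00 UTC − 8h = 15:00 Umath Station.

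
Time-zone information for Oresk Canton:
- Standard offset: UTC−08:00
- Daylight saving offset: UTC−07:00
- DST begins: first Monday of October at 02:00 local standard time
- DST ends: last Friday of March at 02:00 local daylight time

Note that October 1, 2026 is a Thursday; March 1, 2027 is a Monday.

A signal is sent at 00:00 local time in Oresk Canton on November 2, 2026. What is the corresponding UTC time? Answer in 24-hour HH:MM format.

07:00

1 October 2026 is a Thursday, so the first Monday is October 5.
1 March 2027 is a Monday, so Fridays fall on 5, 12, 19, 26; the last is March 26.
Daylight saving runs 5 October 2026 – 26 March 2027; November 2, 2026 is inside that window, so Oresk Canton is at UTC−07:00.
00:00 local + 7h = 07:00 UTC.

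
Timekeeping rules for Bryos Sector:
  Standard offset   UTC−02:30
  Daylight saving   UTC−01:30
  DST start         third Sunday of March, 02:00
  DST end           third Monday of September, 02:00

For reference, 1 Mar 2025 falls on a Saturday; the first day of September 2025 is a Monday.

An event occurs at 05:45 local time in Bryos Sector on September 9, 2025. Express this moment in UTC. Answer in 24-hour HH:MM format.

07:15

1 March 2025 is a Saturday, so the first Sunday is March 2 and the third is March 16.
1 September 2025 is a Monday, so the first Monday is September 1 and the third is September 15.
Daylight saving runs 16 March – 15 September; September 9, 2025 is inside that window, so Bryos Sector is at UTC−01:30.
05:45 local + 1h30m = 07:15 UTC.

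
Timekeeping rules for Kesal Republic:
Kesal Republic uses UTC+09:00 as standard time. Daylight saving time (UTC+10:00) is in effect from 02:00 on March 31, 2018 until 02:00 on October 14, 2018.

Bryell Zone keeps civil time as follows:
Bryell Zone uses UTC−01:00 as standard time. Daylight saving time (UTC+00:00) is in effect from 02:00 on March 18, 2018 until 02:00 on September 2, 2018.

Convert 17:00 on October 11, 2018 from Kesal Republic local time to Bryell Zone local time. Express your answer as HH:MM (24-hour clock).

06:00

October 11, 2018 falls between 31 March and 14 October, so daylight saving is in effect and Kesal Republic is at UTC+10:00.
17:00 Kesal Republic − 10h = 07:00 UTC.
At the standard offset (UTC−01:00), 07:00 UTC − 1h = 06:00 Bryell Zone standard time.
The standard-time date in Bryell Zone, October 11, 2018, is outside the daylight-saving period (18 March – 2 September), so Bryell Zone is on standard time, UTC−01:00.
07:00 UTC − 1h = 06:00 Bryell Zone.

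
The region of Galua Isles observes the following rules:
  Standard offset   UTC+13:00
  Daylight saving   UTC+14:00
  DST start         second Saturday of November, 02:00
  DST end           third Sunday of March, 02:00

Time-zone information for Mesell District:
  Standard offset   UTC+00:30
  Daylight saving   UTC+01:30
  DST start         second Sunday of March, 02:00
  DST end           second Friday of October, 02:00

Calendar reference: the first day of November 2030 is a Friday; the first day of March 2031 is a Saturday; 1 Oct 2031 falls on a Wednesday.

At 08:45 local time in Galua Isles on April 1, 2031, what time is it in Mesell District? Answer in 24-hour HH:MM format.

21:15

1 November 2030 is a Friday, so the first Saturday is November 2 and the second is November 9.
1 March 2031 is a Saturday, so the first Sunday is March 2 and the third is March 16.
April 1, 2031 does not fall between 9 November 2030 and 16 March 2031, so daylight saving is not in effect and Galua Isles is at UTC+13:00.
08:45 Galua Isles − 13h = 19:45 UTC (rolling into the previous day, 31 March 2031).
1 March 2031 is a Saturday, so the first Sunday is March 2 and the second is March 9.
1 October 2031 is a Wednesday, so the first Friday is October 3 and the second is October 10.
At the standard offset (UTC+00:30), 19:45 UTC + 0h30m = 20:15 Mesell District standard time.
Daylight saving runs 9 March – 10 October; the standard-time date in Mesell District, March 31, 2031, is inside that window, so Mesell District is at UTC+01:30.
19:45 UTC + 1h30m = 21:15 Mesell District.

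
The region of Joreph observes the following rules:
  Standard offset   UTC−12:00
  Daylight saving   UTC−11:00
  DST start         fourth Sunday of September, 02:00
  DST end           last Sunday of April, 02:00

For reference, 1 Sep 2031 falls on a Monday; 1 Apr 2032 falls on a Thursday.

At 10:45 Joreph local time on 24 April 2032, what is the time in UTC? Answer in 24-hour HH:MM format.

1 September 2031 is a Monday, so the first Sunday is September 7 and the fourth is September 28.
1 April 2032 is a Thursday, so Sundays fall on 4, 11, 18, 25; the last is April 25.
Daylight saving runs 28 September 2031 – 25 April 2032; 24 April 2032 is inside that window, so Joreph is at UTC−11:00.
10:45 local + 11h = 21:45 UTC.

21:45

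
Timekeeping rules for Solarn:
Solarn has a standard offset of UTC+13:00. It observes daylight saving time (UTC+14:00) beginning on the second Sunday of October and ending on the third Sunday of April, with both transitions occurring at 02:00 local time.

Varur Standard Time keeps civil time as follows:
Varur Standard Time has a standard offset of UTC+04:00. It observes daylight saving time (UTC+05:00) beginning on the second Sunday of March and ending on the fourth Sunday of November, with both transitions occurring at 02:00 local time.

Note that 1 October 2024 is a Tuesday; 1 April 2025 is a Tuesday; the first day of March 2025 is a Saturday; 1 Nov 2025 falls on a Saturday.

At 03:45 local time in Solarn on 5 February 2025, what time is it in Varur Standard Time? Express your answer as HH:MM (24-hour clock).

17:45

1 October 2024 is a Tuesday, so the first Sunday is October 6 and the second is October 13.
1 April 2025 is a Tuesday, so the first Sunday is April 6 and the third is April 20.
Daylight saving runs 13 October 2024 – 20 April 2025; 5 February 2025 is inside that window, so Solarn is at UTC+14:00.
03:45 Solarn − 14h = 13:45 UTC (rolling into the previous day, 4 February 2025).
1 March 2025 is a Saturday, so the first Sunday is March 2 and the second is March 9.
1 November 2025 is a Saturday, so the first Sunday is November 2 and the fourth is November 23.
At the standard offset (UTC+04:00), 13:45 UTC + 4h = 17:45 Varur Standard Time standard time.
Daylight saving runs 9 March – 23 November; the standard-time date in Varur Standard Time, 4 February 2025, is outside that window, so Varur Standard Time is on standard time at UTC+04:00.
13:45 UTC + 4h = 17:45 Varur Standard Time.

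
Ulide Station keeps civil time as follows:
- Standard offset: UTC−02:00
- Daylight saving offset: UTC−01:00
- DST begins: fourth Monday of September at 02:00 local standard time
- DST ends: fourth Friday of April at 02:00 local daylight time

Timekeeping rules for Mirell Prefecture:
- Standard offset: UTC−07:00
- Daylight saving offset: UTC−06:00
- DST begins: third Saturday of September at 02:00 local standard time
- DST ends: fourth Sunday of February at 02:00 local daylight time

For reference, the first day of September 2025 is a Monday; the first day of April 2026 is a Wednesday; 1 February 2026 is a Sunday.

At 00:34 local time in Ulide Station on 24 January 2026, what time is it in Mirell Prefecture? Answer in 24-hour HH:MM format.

19:34

1 September 2025 is a Monday, so the first Monday is September 1 and the fourth is September 22.
1 April 2026 is a Wednesday, so the first Friday is April 3 and the fourth is April 24.
24 January 2026 lies within the daylight-saving period (22 September 2025 – 24 April 2026), so Ulide Station is on daylight time, UTC−01:00.
00:34 Ulide Station + 1h = 01:34 UTC.
1 September 2025 is a Monday, so the first Saturday is September 6 and the third is September 20.
1 February 2026 is a Sunday, so the first Sunday is February 1 and the fourth is February 22.
At the standard offset (UTC−07:00), 01:34 UTC − 7h = 18:34 Mirell Prefecture standard time (rolling into the previous day, 23 January 2026).
Daylight saving runs 20 September 2025 – 22 February 2026; the standard-time date in Mirell Prefecture, 23 January 2026, is inside that window, so Mirell Prefecture is at UTC−06:00.
01:34 UTC − 6h = 19:34 Mirell Prefecture (rolling into the previous day, 23 January 2026).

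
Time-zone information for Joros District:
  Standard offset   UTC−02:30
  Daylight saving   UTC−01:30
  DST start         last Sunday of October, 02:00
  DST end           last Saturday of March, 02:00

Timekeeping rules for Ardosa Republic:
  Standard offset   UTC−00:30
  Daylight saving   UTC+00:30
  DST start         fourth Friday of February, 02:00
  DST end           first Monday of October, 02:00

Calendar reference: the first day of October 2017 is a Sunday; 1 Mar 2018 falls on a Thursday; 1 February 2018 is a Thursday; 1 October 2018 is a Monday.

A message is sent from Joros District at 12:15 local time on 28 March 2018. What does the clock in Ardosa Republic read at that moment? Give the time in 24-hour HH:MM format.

1 October 2017 is a Sunday, so Sundays fall on 1, 8, 15, 22, 29; the last is October 29.
1 March 2018 is a Thursday, so Saturdays fall on 3, 10, 17, 24, 31; the last is March 31.
28 March 2018 falls between 29 October 2017 and 31 March 2018, so daylight saving is in effect and Joros District is at UTC−01:30.
12:15 Joros District + 1h30m = 13:45 UTC.
1 February 2018 is a Thursday, so the first Friday is February 2 and the fourth is February 23.
1 October 2018 is a Monday, so the first Monday is October 1.
At the standard offset (UTC−00:30), 13:45 UTC − 0h30m = 13:15 Ardosa Republic standard time.
Daylight saving runs 23 February – 1 October; the standard-time date in Ardosa Republic, 28 March 2018, is inside that window, so Ardosa Republic is at UTC+00:30.
13:45 UTC + 0h30m = 14:15 Ardosa Republic.

14:15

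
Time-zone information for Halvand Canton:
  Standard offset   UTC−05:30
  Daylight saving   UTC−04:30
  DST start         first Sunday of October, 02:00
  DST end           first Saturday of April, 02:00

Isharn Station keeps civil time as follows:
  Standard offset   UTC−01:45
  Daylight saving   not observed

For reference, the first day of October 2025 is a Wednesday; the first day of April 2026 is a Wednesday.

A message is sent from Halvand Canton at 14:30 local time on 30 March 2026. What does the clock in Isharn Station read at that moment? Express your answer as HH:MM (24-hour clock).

17:15

1 October 2025 is a Wednesday, so the first Sunday is October 5.
1 April 2026 is a Wednesday, so the first Saturday is April 4.
Daylight saving runs 5 October 2025 – 4 April 2026; 30 March 2026 is inside that window, so Halvand Canton is at UTC−04:30.
14:30 Halvand Canton + 4h30m = 19:00 UTC.
Isharn Station has no daylight saving, so its offset is UTC−01:45 year-round.
19:00 UTC − 1h45m = 17:15 Isharn Station.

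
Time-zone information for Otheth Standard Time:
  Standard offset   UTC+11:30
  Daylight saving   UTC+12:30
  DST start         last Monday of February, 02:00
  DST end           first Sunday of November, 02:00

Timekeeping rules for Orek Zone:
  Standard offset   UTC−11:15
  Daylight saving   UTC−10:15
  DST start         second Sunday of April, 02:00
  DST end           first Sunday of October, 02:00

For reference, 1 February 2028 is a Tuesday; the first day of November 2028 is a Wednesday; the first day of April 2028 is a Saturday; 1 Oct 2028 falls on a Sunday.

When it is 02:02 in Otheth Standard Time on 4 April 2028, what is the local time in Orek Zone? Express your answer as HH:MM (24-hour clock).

02:17

1 February 2028 is a Tuesday, so Mondays fall on 7, 14, 21, 28; the last is February 28.
1 November 2028 is a Wednesday, so the first Sunday is November 5.
4 April 2028 lies within the daylight-saving period (28 February – 5 November), so Otheth Standard Time is on daylight time, UTC+12:30.
02:02 Otheth Standard Time − 12h30m = 13:32 UTC (rolling into the previous day, 3 April 2028).
1 April 2028 is a Saturday, so the first Sunday is April 2 and the second is April 9.
1 October 2028 is a Sunday, so the first Sunday is October 1.
At the standard offset (UTC−11:15), 13:32 UTC − 11h15m = 02:17 Orek Zone standard time.
The standard-time date in Orek Zone, 3 April 2028, is outside the daylight-saving period (9 April – 1 October), so Orek Zone is on standard time, UTC−11:15.
13:32 UTC − 11h15m = 02:17 Orek Zone.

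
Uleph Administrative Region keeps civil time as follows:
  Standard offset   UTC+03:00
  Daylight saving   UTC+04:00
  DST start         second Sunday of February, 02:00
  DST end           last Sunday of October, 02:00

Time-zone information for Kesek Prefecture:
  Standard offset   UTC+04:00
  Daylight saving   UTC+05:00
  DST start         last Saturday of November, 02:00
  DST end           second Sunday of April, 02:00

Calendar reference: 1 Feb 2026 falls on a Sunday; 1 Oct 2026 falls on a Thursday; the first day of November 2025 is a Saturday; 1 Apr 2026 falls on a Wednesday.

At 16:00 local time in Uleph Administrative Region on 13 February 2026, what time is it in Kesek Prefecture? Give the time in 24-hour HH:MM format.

17:00

1 February 2026 is a Sunday, so the first Sunday is February 1 and the second is February 8.
1 October 2026 is a Thursday, so Sundays fall on 4, 11, 18, 25; the last is October 25.
13 February 2026 falls between 8 February and 25 October, so daylight saving is in effect and Uleph Administrative Region is at UTC+04:00.
16:00 Uleph Administrative Region − 4h = 12:00 UTC.
1 November 2025 is a Saturday, so Saturdays fall on 1, 8, 15, 22, 29; the last is November 29.
1 April 2026 is a Wednesday, so the first Sunday is April 5 and the second is April 12.
At the standard offset (UTC+04:00), 12:00 UTC + 4h = 16:00 Kesek Prefecture standard time.
Daylight saving runs 29 November 2025 – 12 April 2026; the standard-time date in Kesek Prefecture, 13 February 2026, is inside that window, so Kesek Prefecture is at UTC+05:00.
12:00 UTC + 5h = 17:00 Kesek Prefecture.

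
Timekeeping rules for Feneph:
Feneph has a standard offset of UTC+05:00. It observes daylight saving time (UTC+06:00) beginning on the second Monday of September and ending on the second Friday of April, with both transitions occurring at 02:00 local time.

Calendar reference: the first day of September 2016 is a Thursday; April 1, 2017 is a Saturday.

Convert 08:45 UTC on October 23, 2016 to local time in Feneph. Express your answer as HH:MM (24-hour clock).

1 September 2016 is a Thursday, so the first Monday is September 5 and the second is September 12.
1 April 2017 is a Saturday, so the first Friday is April 7 and the second is April 14.
At the standard offset (UTC+05:00), 08:45 UTC + 5h = 13:45 Feneph standard time.
The standard-time date in Feneph, October 23, 2016, lies within the daylight-saving period (12 September 2016 – 14 April 2017), so Feneph is on daylight time, UTC+06:00.
08:45 UTC + 6h = 14:45 local.

14:45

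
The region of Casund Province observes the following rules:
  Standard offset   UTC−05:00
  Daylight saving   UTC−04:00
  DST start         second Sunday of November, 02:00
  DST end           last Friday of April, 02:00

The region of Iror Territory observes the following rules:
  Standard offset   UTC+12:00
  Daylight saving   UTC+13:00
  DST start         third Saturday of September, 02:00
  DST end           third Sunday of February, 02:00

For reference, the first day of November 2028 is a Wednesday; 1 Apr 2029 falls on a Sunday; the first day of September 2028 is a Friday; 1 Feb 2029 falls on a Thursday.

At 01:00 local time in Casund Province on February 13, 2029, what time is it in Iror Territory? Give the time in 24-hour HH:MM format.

1 November 2028 is a Wednesday, so the first Sunday is November 5 and the second is November 12.
1 April 2029 is a Sunday, so Fridays fall on 6, 13, 20, 27; the last is April 27.
February 13, 2029 falls between 12 November 2028 and 27 April 2029, so daylight saving is in effect and Casund Province is at UTC−04:00.
01:00 Casund Province + 4h = 05:00 UTC.
1 September 2028 is a Friday, so the first Saturday is September 2 and the third is September 16.
1 February 2029 is a Thursday, so the first Sunday is February 4 and the third is February 18.
At the standard offset (UTC+12:00), 05:00 UTC + 12h = 17:00 Iror Territory standard time.
Daylight saving runs 16 September 2028 – 18 February 2029; the standard-time date in Iror Territory, February 13, 2029, is inside that window, so Iror Territory is at UTC+13:00.
05:00 UTC + 13h = 18:00 Iror Territory.

18:00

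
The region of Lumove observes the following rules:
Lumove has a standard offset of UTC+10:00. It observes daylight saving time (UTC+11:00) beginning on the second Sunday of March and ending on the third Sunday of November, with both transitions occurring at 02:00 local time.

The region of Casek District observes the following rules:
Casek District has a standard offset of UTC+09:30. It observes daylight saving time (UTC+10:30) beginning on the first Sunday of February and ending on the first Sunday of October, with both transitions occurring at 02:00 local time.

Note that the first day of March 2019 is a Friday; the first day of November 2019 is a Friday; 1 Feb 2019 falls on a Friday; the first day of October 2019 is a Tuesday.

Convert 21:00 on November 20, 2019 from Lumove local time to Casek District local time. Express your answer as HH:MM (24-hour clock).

1 March 2019 is a Friday, so the first Sunday is March 3 and the second is March 10.
1 November 2019 is a Friday, so the first Sunday is November 3 and the third is November 17.
November 20, 2019 is outside the daylight-saving period (10 March – 17 November), so Lumove is on standard time, UTC+10:00.
21:00 Lumove − 10h = 11:00 UTC.
1 February 2019 is a Friday, so the first Sunday is February 3.
1 October 2019 is a Tuesday, so the first Sunday is October 6.
At the standard offset (UTC+09:30), 11:00 UTC + 9h30m = 20:30 Casek District standard time.
The standard-time date in Casek District, November 20, 2019, is outside the daylight-saving period (3 February – 6 October), so Casek District is on standard time, UTC+09:30.
11:00 UTC + 9h30m = 20:30 Casek District.

20:30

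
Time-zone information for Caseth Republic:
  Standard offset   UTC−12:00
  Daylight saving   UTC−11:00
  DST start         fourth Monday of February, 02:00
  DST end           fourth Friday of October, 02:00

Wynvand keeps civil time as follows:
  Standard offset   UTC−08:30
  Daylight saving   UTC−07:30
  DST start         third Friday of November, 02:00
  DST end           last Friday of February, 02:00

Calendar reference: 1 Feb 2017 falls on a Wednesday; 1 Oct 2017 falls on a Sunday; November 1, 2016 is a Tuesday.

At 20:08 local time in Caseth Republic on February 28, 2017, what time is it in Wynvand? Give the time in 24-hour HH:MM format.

1 February 2017 is a Wednesday, so the first Monday is February 6 and the fourth is February 27.
1 October 2017 is a Sunday, so the first Friday is October 6 and the fourth is October 27.
Daylight saving runs 27 February – 27 October; February 28, 2017 is inside that window, so Caseth Republic is at UTC−11:00.
20:08 Caseth Republic + 11h = 07:08 UTC (rolling into the next day, 1 March 2017).
1 November 2016 is a Tuesday, so the first Friday is November 4 and the third is November 18.
1 February 2017 is a Wednesday, so Fridays fall on 3, 10, 17, 24; the last is February 24.
At the standard offset (UTC−08:30), 07:08 UTC − 8h30m = 22:38 Wynvand standard time (rolling into the previous day, 28 February 2017).
Daylight saving runs 18 November 2016 – 24 February 2017; the standard-time date in Wynvand, February 28, 2017, is outside that window, so Wynvand is on standard time at UTC−08:30.
07:08 UTC − 8h30m = 22:38 Wynvand (rolling into the previous day, 28 February 2017).

22:38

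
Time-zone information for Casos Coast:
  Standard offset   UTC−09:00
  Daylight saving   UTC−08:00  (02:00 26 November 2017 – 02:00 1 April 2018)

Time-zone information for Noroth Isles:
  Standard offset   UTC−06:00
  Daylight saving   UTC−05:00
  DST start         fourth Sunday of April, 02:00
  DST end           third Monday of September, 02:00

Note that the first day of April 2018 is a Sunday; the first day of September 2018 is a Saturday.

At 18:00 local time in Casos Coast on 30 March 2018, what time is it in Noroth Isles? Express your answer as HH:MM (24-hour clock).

20:00

30 March 2018 lies within the daylight-saving period (26 November 2017 – 1 April 2018), so Casos Coast is on daylight time, UTC−08:00.
18:00 Casos Coast + 8h = 02:00 UTC (rolling into the next day, 31 March 2018).
1 April 2018 is a Sunday, so the first Sunday is April 1 and the fourth is April 22.
1 September 2018 is a Saturday, so the first Monday is September 3 and the third is September 17.
At the standard offset (UTC−06:00), 02:00 UTC − 6h = 20:00 Noroth Isles standard time (rolling into the previous day, 30 March 2018).
The standard-time date in Noroth Isles, 30 March 2018, is outside the daylight-saving period (22 April – 17 September), so Noroth Isles is on standard time, UTC−06:00.
02:00 UTC − 6h = 20:00 Noroth Isles (rolling into the previous day, 30 March 2018).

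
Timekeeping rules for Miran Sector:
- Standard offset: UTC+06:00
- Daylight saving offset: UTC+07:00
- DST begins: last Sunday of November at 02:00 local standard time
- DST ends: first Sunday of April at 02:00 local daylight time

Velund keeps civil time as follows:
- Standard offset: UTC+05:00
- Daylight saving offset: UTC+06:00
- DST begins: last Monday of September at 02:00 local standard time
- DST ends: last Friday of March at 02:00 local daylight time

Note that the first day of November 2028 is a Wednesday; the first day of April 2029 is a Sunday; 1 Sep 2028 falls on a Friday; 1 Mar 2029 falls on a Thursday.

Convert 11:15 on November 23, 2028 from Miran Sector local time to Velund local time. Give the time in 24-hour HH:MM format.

1 November 2028 is a Wednesday, so Sundays fall on 5, 12, 19, 26; the last is November 26.
1 April 2029 is a Sunday, so the first Sunday is April 1.
November 23, 2028 is outside the daylight-saving period (26 November 2028 – 1 April 2029), so Miran Sector is on standard time, UTC+06:00.
11:15 Miran Sector − 6h = 05:15 UTC.
1 September 2028 is a Friday, so Mondays fall on 4, 11, 18, 25; the last is September 25.
1 March 2029 is a Thursday, so Fridays fall on 2, 9, 16, 23, 30; the last is March 30.
At the standard offset (UTC+05:00), 05:15 UTC + 5h = 10:15 Velund standard time.
The standard-time date in Velund, November 23, 2028, lies within the daylight-saving period (25 September 2028 – 30 March 2029), so Velund is on daylight time, UTC+06:00.
05:15 UTC + 6h = 11:15 Velund.

11:15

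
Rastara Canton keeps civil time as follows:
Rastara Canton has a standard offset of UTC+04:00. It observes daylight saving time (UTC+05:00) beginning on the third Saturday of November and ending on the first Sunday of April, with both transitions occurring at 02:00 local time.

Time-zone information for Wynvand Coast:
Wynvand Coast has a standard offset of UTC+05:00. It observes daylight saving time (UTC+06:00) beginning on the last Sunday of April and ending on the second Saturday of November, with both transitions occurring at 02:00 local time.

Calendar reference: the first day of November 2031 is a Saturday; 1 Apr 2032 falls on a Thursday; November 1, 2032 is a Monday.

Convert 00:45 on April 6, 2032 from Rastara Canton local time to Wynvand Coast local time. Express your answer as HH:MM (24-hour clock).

1 November 2031 is a Saturday, so the first Saturday is November 1 and the third is November 15.
1 April 2032 is a Thursday, so the first Sunday is April 4.
April 6, 2032 is outside the daylight-saving period (15 November 2031 – 4 April 2032), so Rastara Canton is on standard time, UTC+04:00.
00:45 Rastara Canton − 4h = 20:45 UTC (rolling into the previous day, 5 April 2032).
1 April 2032 is a Thursday, so Sundays fall on 4, 11, 18, 25; the last is April 25.
1 November 2032 is a Monday, so the first Saturday is November 6 and the second is November 13.
At the standard offset (UTC+05:00), 20:45 UTC + 5h = 01:45 Wynvand Coast standard time (rolling into the next day, 6 April 2032).
The standard-time date in Wynvand Coast, April 6, 2032, does not fall between 25 April and 13 November, so daylight saving is not in effect and Wynvand Coast is at UTC+05:00.
20:45 UTC + 5h = 01:45 Wynvand Coast (rolling into the next day, 6 April 2032).

01:45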